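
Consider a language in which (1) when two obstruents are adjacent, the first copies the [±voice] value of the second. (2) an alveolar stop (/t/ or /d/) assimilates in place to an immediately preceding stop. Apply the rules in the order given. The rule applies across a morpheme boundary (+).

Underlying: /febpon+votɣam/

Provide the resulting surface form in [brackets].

[feppon+vodɣam]

Rule 1: /b/ before /p/ (voiceless) → [p]
Rule 1: /t/ before /ɣ/ (voiced) → [d]
After rule 1: feppon+vodɣam
Rule 2: no segment meets the rule's conditions; no change.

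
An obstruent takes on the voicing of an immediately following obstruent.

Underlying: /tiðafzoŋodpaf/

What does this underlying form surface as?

[tiðavzoŋotpaf]

/f/ before /z/ (voiced) → [v]
/d/ before /p/ (voiceless) → [t]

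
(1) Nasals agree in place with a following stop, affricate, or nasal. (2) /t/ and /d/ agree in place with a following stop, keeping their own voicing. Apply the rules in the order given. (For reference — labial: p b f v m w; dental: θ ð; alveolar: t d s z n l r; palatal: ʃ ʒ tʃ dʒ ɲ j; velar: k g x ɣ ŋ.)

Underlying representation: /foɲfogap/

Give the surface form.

Rule 1: no segment meets the rule's conditions; no change.
After rule 1: foɲfogap
Rule 2: no segment meets the rule's conditions; no change.

[foɲfogap]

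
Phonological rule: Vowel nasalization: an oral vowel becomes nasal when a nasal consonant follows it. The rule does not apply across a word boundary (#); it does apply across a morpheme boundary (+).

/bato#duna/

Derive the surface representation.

[bato#dũna]

/u/ before nasal /n/ → [ũ]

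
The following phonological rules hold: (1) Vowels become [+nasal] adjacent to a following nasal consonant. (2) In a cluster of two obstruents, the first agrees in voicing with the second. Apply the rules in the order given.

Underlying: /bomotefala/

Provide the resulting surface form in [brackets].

[bõmotefala]

Rule 1: /o/ before nasal /m/ → [õ]
After rule 1: bõmotefala
Rule 2: no segment meets the rule's conditions; no change.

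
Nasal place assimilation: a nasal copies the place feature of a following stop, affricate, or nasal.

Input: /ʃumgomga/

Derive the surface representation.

/m/ before /g/ (velar) → [ŋ]
/m/ before /g/ (velar) → [ŋ]

[ʃuŋgoŋga]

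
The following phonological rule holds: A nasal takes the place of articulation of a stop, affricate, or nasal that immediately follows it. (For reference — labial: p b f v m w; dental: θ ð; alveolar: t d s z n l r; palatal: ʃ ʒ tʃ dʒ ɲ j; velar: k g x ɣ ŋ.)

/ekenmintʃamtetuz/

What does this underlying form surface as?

/n/ before /m/ (labial) → [m]
/n/ before /tʃ/ (palatal) → [ɲ]
/m/ before /t/ (alveolar) → [n]

[ekemmiɲtʃantetuz]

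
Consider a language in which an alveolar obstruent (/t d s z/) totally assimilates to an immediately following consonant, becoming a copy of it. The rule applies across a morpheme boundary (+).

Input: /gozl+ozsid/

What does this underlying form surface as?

/z/ before /l/ → [l] (total assimilation)
/z/ before /s/ → [s] (total assimilation)

[goll+ossid]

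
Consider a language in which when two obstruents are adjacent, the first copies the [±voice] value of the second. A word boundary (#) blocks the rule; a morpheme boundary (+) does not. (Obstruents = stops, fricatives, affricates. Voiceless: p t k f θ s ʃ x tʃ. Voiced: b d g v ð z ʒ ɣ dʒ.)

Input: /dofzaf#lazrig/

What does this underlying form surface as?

[dovzaf#lazrig]

/f/ before /z/ (voiced) → [v]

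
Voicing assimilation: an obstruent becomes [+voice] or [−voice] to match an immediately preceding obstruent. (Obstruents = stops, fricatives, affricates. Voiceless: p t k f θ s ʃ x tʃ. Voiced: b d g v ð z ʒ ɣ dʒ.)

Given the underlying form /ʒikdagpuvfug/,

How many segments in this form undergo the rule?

/d/ after /k/ (voiceless) → [t]
/p/ after /g/ (voiced) → [b]
/f/ after /v/ (voiced) → [v]
3 segments change.

3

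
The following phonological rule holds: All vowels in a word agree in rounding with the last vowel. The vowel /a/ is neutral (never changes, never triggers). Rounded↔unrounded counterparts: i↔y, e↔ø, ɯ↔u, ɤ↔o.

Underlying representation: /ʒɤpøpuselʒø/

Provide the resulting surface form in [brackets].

/ɤ/ harmonizes with /ø/ ([+round]) → [o]
/e/ harmonizes with /ø/ ([+round]) → [ø]

[ʒopøpusølʒø]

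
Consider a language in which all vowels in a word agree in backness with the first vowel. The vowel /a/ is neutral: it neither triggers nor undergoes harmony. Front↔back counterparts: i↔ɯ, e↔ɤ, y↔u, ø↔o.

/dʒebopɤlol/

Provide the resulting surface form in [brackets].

/o/ harmonizes with /e/ ([-back]) → [ø]
/ɤ/ harmonizes with /e/ ([-back]) → [e]
/o/ harmonizes with /e/ ([-back]) → [ø]

[dʒebøpeløl]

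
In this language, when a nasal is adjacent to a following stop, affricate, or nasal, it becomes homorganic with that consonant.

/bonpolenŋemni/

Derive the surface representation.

[bompoleŋŋenni]

/n/ before /p/ (labial) → [m]
/n/ before /ŋ/ (velar) → [ŋ]
/m/ before /n/ (alveolar) → [n]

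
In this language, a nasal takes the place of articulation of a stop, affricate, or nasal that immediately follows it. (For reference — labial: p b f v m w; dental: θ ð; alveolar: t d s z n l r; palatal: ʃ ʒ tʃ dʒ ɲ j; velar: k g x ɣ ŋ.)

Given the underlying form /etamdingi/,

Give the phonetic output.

[etandiŋgi]

/m/ before /d/ (alveolar) → [n]
/n/ before /g/ (velar) → [ŋ]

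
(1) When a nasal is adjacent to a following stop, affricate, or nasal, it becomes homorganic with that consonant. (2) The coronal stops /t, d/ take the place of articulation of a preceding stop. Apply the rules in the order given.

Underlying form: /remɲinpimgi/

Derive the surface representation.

[reɲɲimpiŋgi]

Rule 1: /m/ before /ɲ/ (palatal) → [ɲ]
Rule 1: /n/ before /p/ (labial) → [m]
Rule 1: /m/ before /g/ (velar) → [ŋ]
After rule 1: reɲɲimpiŋgi
Rule 2: no segment meets the rule's conditions; no change.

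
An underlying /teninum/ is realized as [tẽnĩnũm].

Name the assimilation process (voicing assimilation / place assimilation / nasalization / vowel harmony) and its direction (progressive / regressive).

/e/→[ẽ] /i/→[ĩ] /u/→[ũ].
Each target copies a feature from the following segment, so the direction is regressive.

nasalization, regressive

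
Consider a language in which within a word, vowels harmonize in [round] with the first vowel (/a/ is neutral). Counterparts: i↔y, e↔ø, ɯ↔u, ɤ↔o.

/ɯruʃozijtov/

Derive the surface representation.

/u/ harmonizes with /ɯ/ ([-round]) → [ɯ]
/o/ harmonizes with /ɯ/ ([-round]) → [ɤ]
/o/ harmonizes with /ɯ/ ([-round]) → [ɤ]

[ɯrɯʃɤzijtɤv]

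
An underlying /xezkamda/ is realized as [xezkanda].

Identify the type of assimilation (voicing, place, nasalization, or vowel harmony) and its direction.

/m/→[n].
Each target copies a feature from the following segment, so the direction is regressive.

place assimilation, regressive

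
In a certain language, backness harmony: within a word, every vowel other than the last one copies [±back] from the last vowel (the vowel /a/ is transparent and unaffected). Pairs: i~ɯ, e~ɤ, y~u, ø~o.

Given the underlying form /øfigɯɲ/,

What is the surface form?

/ø/ harmonizes with /ɯ/ ([+back]) → [o]
/i/ harmonizes with /ɯ/ ([+back]) → [ɯ]

[ofɯgɯɲ]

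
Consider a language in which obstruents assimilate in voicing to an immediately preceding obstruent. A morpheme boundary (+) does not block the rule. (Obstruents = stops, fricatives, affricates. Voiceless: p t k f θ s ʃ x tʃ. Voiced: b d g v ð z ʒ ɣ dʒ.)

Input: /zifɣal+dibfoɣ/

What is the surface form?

/ɣ/ after /f/ (voiceless) → [x]
/f/ after /b/ (voiced) → [v]

[zifxal+dibvoɣ]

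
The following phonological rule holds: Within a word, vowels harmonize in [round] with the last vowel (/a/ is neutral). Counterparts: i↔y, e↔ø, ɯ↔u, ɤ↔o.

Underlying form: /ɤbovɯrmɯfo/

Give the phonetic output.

/ɤ/ harmonizes with /o/ ([+round]) → [o]
/ɯ/ harmonizes with /o/ ([+round]) → [u]
/ɯ/ harmonizes with /o/ ([+round]) → [u]

[obovurmufo]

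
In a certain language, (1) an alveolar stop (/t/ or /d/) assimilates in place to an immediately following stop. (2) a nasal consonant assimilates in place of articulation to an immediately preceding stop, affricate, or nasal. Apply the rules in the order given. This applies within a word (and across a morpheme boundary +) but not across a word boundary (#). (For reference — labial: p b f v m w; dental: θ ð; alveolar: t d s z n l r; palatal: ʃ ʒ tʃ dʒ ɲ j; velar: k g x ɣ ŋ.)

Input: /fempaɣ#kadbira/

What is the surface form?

Rule 1: /d/ before /b/ (labial) → [b]
After rule 1: fempaɣ#kabbira
Rule 2: no segment meets the rule's conditions; no change.

[fempaɣ#kabbira]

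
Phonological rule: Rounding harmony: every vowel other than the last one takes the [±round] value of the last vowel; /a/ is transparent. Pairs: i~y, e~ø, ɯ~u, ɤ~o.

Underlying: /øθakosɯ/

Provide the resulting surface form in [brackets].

[eθakɤsɯ]

/ø/ harmonizes with /ɯ/ ([-round]) → [e]
/o/ harmonizes with /ɯ/ ([-round]) → [ɤ]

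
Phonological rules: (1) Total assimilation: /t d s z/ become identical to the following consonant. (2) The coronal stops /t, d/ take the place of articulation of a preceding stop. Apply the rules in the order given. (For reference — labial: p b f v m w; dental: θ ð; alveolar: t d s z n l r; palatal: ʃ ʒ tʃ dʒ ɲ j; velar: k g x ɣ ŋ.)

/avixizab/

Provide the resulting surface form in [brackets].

Rule 1: no segment meets the rule's conditions; no change.
After rule 1: avixizab
Rule 2: no segment meets the rule's conditions; no change.

[avixizab]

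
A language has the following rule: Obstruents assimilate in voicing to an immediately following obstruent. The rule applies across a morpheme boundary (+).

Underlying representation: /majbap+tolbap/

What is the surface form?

[majbap+tolbap]

no segment meets the rule's conditions; no change.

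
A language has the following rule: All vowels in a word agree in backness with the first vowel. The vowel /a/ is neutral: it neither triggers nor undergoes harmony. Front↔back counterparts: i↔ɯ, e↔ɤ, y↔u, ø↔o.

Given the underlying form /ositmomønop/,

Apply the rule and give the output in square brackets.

[osɯtmomonop]

/i/ harmonizes with /o/ ([+back]) → [ɯ]
/ø/ harmonizes with /o/ ([+back]) → [o]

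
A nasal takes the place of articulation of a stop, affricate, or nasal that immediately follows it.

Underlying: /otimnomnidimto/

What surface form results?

[otinnonnidinto]

/m/ before /n/ (alveolar) → [n]
/m/ before /n/ (alveolar) → [n]
/m/ before /t/ (alveolar) → [n]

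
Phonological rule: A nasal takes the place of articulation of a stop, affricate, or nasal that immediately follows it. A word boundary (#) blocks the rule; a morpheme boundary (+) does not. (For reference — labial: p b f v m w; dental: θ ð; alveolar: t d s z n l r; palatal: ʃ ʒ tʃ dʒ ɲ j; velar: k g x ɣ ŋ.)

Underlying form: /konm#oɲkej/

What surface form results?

[komm#oŋkej]

/n/ before /m/ (labial) → [m]
/ɲ/ before /k/ (velar) → [ŋ]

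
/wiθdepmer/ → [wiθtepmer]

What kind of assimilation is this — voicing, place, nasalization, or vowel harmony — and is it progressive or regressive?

/d/→[t].
Each target copies a feature from the preceding segment, so the direction is progressive.

voicing assimilation, progressive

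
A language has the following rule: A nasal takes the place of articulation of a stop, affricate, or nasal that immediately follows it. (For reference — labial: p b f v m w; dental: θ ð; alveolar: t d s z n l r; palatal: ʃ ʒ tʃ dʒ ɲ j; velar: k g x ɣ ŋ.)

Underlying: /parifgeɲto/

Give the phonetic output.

/ɲ/ before /t/ (alveolar) → [n]

[parifgento]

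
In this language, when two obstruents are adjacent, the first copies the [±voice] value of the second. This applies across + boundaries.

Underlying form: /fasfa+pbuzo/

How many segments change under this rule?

/p/ before /b/ (voiced) → [b]
1 segment changes.

1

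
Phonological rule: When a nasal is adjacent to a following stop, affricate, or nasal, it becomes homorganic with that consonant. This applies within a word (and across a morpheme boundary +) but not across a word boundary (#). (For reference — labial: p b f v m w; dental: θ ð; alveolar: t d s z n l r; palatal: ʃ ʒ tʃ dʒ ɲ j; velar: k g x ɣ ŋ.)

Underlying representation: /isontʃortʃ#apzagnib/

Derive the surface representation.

/n/ before /tʃ/ (palatal) → [ɲ]

[isoɲtʃortʃ#apzagnib]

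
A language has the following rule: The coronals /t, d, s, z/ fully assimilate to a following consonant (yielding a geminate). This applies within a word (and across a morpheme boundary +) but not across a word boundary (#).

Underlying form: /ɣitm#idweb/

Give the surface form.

[ɣimm#iwweb]

/t/ before /m/ → [m] (total assimilation)
/d/ before /w/ → [w] (total assimilation)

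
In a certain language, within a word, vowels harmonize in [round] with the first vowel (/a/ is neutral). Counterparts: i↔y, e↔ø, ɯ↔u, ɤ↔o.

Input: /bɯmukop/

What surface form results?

/u/ harmonizes with /ɯ/ ([-round]) → [ɯ]
/o/ harmonizes with /ɯ/ ([-round]) → [ɤ]

[bɯmɯkɤp]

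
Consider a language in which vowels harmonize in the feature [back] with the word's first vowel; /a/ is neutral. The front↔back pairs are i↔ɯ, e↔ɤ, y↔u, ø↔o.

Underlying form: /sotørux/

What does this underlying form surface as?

[sotorux]

/ø/ harmonizes with /o/ ([+back]) → [o]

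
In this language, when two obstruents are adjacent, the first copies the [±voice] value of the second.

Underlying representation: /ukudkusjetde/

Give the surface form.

[ukutkusjedde]

/d/ before /k/ (voiceless) → [t]
/t/ before /d/ (voiced) → [d]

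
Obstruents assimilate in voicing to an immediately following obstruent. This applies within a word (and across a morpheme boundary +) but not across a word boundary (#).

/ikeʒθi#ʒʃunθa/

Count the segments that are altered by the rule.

/ʒ/ before /θ/ (voiceless) → [ʃ]
/ʒ/ before /ʃ/ (voiceless) → [ʃ]
2 segments change.

2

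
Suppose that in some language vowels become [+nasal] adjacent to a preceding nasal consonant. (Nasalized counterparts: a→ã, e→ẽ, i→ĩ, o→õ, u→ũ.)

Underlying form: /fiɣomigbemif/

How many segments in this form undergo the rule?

2

/i/ after nasal /m/ → [ĩ]
/i/ after nasal /m/ → [ĩ]
2 segments change.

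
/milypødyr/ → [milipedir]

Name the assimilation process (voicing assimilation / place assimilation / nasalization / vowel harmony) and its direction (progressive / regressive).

/y/→[i] /ø/→[e] /y/→[i].
Vowels agree with the first vowel, so the harmony is progressive.

vowel harmony, progressive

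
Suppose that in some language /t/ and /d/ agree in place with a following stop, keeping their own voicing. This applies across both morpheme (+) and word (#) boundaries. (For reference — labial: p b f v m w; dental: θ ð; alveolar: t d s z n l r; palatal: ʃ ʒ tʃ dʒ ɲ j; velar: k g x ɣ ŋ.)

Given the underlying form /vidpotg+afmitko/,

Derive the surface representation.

/d/ before /p/ (labial) → [b]
/t/ before /g/ (velar) → [k]
/t/ before /k/ (velar) → [k]

[vibpokg+afmikko]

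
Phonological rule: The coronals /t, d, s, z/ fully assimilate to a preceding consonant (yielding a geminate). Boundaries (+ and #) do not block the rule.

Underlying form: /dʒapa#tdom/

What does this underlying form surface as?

/d/ after /t/ → [t] (total assimilation)

[dʒapa#ttom]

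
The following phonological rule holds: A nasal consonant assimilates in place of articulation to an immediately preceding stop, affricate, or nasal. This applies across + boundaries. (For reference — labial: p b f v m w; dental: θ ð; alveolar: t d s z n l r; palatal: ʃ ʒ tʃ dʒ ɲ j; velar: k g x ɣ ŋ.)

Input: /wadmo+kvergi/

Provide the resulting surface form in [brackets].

[wadno+kvergi]

/m/ after /d/ (alveolar) → [n]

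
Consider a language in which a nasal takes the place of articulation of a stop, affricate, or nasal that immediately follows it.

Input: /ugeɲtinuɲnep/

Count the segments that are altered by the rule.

/ɲ/ before /t/ (alveolar) → [n]
/ɲ/ before /n/ (alveolar) → [n]
2 segments change.

2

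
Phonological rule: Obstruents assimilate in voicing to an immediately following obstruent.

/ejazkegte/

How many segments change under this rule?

2

/z/ before /k/ (voiceless) → [s]
/g/ before /t/ (voiceless) → [k]
2 segments change.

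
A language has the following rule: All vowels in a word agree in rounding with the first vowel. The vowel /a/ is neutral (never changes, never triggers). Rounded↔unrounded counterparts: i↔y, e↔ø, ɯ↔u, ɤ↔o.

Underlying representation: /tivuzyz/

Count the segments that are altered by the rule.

/u/ harmonizes with /i/ ([-round]) → [ɯ]
/y/ harmonizes with /i/ ([-round]) → [i]
2 segments change.

2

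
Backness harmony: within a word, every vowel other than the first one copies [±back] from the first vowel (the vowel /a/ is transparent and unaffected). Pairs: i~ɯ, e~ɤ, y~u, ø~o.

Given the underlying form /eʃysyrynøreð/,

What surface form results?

[eʃysyrynøreð]

no segment meets the rule's conditions; no change.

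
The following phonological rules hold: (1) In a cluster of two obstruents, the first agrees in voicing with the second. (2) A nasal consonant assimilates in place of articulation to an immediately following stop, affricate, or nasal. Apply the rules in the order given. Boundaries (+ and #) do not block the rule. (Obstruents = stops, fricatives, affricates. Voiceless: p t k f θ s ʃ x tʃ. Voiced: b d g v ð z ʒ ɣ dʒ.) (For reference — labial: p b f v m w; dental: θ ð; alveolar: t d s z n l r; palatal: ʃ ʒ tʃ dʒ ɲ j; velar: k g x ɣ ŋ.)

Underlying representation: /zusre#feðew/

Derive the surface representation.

[zusre#feðew]

Rule 1: no segment meets the rule's conditions; no change.
After rule 1: zusre#feðew
Rule 2: no segment meets the rule's conditions; no change.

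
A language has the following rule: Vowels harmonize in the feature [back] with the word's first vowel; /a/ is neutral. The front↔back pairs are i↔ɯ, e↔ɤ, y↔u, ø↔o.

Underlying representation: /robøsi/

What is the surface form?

/ø/ harmonizes with /o/ ([+back]) → [o]
/i/ harmonizes with /o/ ([+back]) → [ɯ]

[robosɯ]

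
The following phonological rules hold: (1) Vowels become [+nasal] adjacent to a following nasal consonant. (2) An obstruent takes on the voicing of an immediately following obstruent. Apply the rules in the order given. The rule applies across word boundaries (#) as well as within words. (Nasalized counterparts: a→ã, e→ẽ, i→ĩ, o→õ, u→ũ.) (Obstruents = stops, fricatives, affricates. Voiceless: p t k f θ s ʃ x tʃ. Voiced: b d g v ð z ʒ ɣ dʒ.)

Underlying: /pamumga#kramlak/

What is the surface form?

Rule 1: /a/ before nasal /m/ → [ã]
Rule 1: /u/ before nasal /m/ → [ũ]
Rule 1: /a/ before nasal /m/ → [ã]
After rule 1: pãmũmga#krãmlak
Rule 2: no segment meets the rule's conditions; no change.

[pãmũmga#krãmlak]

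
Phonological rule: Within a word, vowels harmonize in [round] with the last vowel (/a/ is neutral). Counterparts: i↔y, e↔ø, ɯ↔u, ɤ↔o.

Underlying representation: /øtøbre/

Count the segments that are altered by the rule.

2

/ø/ harmonizes with /e/ ([-round]) → [e]
/ø/ harmonizes with /e/ ([-round]) → [e]
2 segments change.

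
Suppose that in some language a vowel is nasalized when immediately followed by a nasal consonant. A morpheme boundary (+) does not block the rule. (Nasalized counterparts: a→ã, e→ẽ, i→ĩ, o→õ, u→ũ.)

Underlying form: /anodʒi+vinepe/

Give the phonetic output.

/a/ before nasal /n/ → [ã]
/i/ before nasal /n/ → [ĩ]

[ãnodʒi+vĩnepe]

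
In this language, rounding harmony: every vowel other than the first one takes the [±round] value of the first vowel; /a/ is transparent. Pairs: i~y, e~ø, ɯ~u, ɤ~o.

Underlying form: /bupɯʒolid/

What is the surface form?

[bupuʒolyd]

/ɯ/ harmonizes with /u/ ([+round]) → [u]
/i/ harmonizes with /u/ ([+round]) → [y]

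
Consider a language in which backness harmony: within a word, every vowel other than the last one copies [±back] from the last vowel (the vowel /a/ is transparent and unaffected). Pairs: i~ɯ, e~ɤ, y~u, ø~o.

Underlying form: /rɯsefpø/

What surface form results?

/ɯ/ harmonizes with /ø/ ([-back]) → [i]

[risefpø]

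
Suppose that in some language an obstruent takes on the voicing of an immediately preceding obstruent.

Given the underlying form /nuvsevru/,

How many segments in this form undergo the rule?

/s/ after /v/ (voiced) → [z]
1 segment changes.

1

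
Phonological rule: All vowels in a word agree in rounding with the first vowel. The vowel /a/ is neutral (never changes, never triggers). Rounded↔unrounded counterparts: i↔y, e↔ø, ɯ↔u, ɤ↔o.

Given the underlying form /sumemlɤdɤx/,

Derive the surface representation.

[sumømlodox]

/e/ harmonizes with /u/ ([+round]) → [ø]
/ɤ/ harmonizes with /u/ ([+round]) → [o]
/ɤ/ harmonizes with /u/ ([+round]) → [o]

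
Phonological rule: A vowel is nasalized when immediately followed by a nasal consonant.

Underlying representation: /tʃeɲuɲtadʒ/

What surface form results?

[tʃẽɲũɲtadʒ]

/e/ before nasal /ɲ/ → [ẽ]
/u/ before nasal /ɲ/ → [ũ]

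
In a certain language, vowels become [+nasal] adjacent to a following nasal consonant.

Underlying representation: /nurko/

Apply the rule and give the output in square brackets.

no segment meets the rule's conditions; no change.

[nurko]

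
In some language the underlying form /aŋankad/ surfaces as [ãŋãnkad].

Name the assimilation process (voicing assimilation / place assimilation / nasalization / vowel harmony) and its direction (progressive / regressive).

/a/→[ã] /a/→[ã].
Each target copies a feature from the following segment, so the direction is regressive.

nasalization, regressive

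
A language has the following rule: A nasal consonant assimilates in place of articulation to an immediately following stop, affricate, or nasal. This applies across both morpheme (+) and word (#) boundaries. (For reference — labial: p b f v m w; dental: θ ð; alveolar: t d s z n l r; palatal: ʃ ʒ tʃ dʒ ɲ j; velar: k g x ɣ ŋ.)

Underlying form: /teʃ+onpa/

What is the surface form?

/n/ before /p/ (labial) → [m]

[teʃ+ompa]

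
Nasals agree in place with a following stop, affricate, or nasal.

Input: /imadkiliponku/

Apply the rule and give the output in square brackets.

[imadkilipoŋku]

/n/ before /k/ (velar) → [ŋ]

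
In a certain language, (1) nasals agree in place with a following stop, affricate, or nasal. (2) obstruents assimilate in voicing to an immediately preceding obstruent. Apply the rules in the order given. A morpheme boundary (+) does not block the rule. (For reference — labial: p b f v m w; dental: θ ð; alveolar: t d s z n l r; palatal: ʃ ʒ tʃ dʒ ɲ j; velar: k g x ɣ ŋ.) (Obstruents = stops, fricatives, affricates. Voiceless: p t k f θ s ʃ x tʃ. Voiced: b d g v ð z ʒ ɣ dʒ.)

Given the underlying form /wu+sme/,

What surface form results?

Rule 1: no segment meets the rule's conditions; no change.
After rule 1: wu+sme
Rule 2: no segment meets the rule's conditions; no change.

[wu+sme]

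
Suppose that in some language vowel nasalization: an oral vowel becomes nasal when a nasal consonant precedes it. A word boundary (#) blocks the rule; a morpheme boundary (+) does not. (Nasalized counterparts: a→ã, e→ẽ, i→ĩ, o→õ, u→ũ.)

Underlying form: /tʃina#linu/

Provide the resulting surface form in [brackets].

/a/ after nasal /n/ → [ã]
/u/ after nasal /n/ → [ũ]

[tʃinã#linũ]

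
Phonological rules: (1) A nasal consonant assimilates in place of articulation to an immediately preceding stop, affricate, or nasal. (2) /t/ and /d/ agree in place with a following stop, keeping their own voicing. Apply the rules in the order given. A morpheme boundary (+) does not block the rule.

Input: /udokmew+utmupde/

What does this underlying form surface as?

Rule 1: /m/ after /k/ (velar) → [ŋ]
Rule 1: /m/ after /t/ (alveolar) → [n]
After rule 1: udokŋew+utnupde
Rule 2: no segment meets the rule's conditions; no change.

[udokŋew+utnupde]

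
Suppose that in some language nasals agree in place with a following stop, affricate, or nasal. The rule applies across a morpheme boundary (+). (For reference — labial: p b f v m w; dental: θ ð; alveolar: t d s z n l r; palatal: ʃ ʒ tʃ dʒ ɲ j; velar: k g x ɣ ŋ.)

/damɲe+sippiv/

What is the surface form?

[daɲɲe+sippiv]

/m/ before /ɲ/ (palatal) → [ɲ]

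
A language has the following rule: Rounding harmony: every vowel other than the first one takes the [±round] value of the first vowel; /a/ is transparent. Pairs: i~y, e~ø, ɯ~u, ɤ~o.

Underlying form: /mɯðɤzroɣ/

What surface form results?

/o/ harmonizes with /ɯ/ ([-round]) → [ɤ]

[mɯðɤzrɤɣ]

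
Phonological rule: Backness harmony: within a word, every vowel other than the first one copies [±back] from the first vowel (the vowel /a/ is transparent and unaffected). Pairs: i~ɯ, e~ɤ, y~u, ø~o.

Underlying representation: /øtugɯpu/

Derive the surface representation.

[øtygipy]

/u/ harmonizes with /ø/ ([-back]) → [y]
/ɯ/ harmonizes with /ø/ ([-back]) → [i]
/u/ harmonizes with /ø/ ([-back]) → [y]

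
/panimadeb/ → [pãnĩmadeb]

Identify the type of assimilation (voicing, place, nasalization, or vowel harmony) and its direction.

/a/→[ã] /i/→[ĩ].
Each target copies a feature from the following segment, so the direction is regressive.

nasalization, regressive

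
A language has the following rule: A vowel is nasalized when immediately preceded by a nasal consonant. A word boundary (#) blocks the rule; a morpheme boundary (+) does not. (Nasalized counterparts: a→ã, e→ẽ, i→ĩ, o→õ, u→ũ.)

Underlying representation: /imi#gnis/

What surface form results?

[imĩ#gnĩs]

/i/ after nasal /m/ → [ĩ]
/i/ after nasal /n/ → [ĩ]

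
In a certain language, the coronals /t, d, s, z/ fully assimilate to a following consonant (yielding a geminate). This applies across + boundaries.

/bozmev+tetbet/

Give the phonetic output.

[bommev+tebbet]

/z/ before /m/ → [m] (total assimilation)
/t/ before /b/ → [b] (total assimilation)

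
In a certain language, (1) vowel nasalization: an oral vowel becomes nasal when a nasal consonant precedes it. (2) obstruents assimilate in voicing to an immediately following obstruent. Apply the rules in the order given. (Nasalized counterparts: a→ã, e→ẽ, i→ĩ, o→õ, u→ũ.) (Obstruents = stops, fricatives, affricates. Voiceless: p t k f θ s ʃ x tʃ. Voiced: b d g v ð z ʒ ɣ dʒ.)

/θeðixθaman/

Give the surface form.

Rule 1: /a/ after nasal /m/ → [ã]
After rule 1: θeðixθamãn
Rule 2: no segment meets the rule's conditions; no change.

[θeðixθamãn]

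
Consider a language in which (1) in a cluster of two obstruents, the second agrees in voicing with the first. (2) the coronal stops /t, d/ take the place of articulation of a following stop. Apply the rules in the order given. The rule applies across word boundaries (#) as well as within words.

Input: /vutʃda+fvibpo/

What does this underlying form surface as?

[vutʃta+ffibbo]

Rule 1: /d/ after /tʃ/ (voiceless) → [t]
Rule 1: /v/ after /f/ (voiceless) → [f]
Rule 1: /p/ after /b/ (voiced) → [b]
After rule 1: vutʃta+ffibbo
Rule 2: no segment meets the rule's conditions; no change.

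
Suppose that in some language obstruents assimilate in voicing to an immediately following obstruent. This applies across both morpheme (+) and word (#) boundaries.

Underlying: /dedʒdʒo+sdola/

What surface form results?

/s/ before /d/ (voiced) → [z]

[dedʒdʒo+zdola]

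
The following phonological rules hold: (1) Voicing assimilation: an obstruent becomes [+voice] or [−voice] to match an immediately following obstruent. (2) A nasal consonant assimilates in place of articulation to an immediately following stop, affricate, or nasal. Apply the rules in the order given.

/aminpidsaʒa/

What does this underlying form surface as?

[amimpitsaʒa]

Rule 1: /d/ before /s/ (voiceless) → [t]
After rule 1: aminpitsaʒa
Rule 2: /n/ before /p/ (labial) → [m]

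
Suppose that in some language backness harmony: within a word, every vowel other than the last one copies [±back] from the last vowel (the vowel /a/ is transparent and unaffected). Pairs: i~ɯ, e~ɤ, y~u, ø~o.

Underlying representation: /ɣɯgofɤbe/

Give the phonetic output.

/ɯ/ harmonizes with /e/ ([-back]) → [i]
/o/ harmonizes with /e/ ([-back]) → [ø]
/ɤ/ harmonizes with /e/ ([-back]) → [e]

[ɣigøfebe]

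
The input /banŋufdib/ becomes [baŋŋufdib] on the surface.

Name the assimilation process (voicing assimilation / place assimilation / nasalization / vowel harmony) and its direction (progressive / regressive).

/n/→[ŋ].
Each target copies a feature from the following segment, so the direction is regressive.

place assimilation, regressive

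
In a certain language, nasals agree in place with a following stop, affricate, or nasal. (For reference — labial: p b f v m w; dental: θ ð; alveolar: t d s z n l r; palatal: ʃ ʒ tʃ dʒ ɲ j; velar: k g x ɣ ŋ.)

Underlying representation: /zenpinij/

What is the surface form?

/n/ before /p/ (labial) → [m]

[zempinij]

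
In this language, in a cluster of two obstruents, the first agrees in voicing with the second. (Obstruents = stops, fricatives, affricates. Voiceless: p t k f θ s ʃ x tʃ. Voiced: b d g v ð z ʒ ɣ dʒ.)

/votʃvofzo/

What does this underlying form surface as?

/tʃ/ before /v/ (voiced) → [dʒ]
/f/ before /z/ (voiced) → [v]

[vodʒvovzo]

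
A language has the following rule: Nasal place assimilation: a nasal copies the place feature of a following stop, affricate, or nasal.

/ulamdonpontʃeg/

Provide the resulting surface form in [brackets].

/m/ before /d/ (alveolar) → [n]
/n/ before /p/ (labial) → [m]
/n/ before /tʃ/ (palatal) → [ɲ]

[ulandompoɲtʃeg]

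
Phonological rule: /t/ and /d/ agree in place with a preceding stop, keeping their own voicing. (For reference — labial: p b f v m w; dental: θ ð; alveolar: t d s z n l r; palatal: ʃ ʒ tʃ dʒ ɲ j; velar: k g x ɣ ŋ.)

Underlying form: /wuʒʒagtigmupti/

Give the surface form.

/t/ after /g/ (velar) → [k]
/t/ after /p/ (labial) → [p]

[wuʒʒagkigmuppi]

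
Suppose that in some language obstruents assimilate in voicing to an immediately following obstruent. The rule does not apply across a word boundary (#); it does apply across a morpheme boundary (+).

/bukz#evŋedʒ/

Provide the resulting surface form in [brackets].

[bugz#evŋedʒ]

/k/ before /z/ (voiced) → [g]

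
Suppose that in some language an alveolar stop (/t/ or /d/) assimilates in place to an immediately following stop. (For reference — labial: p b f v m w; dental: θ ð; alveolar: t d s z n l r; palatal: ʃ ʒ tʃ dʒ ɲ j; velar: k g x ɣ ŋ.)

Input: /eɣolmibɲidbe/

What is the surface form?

[eɣolmibɲibbe]

/d/ before /b/ (labial) → [b]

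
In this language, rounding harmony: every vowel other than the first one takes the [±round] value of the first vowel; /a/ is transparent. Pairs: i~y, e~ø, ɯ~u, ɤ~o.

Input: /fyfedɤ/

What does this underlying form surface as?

/e/ harmonizes with /y/ ([+round]) → [ø]
/ɤ/ harmonizes with /y/ ([+round]) → [o]

[fyfødo]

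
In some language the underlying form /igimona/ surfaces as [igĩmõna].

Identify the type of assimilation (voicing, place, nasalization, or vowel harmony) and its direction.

/i/→[ĩ] /o/→[õ].
Each target copies a feature from the following segment, so the direction is regressive.

nasalization, regressive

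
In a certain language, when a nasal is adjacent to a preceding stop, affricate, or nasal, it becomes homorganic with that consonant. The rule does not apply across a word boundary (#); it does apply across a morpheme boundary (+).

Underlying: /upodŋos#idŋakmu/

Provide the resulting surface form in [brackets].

/ŋ/ after /d/ (alveolar) → [n]
/ŋ/ after /d/ (alveolar) → [n]
/m/ after /k/ (velar) → [ŋ]

[upodnos#idnakŋu]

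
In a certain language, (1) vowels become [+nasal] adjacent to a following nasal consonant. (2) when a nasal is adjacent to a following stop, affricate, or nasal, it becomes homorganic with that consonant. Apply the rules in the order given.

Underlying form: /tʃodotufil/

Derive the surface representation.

[tʃodotufil]

Rule 1: no segment meets the rule's conditions; no change.
After rule 1: tʃodotufil
Rule 2: no segment meets the rule's conditions; no change.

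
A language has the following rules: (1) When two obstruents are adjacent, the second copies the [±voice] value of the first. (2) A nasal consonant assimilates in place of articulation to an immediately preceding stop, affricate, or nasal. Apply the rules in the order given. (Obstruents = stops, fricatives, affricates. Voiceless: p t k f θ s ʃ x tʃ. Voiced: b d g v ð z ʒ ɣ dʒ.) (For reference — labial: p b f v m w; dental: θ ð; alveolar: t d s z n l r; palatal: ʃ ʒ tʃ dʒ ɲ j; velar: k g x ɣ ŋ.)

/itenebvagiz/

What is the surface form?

Rule 1: no segment meets the rule's conditions; no change.
After rule 1: itenebvagiz
Rule 2: no segment meets the rule's conditions; no change.

[itenebvagiz]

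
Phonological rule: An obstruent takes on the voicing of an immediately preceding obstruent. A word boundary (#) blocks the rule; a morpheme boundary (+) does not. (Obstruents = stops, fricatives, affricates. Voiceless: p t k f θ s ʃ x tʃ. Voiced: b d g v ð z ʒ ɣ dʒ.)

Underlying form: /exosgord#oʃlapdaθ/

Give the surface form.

[exoskord#oʃlaptaθ]

/g/ after /s/ (voiceless) → [k]
/d/ after /p/ (voiceless) → [t]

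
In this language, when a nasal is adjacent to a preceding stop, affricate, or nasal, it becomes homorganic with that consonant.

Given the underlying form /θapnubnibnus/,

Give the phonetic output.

[θapmubmibmus]

/n/ after /p/ (labial) → [m]
/n/ after /b/ (labial) → [m]
/n/ after /b/ (labial) → [m]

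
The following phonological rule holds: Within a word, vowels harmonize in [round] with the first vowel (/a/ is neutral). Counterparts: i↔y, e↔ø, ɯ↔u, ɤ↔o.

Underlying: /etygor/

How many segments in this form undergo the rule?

/y/ harmonizes with /e/ ([-round]) → [i]
/o/ harmonizes with /e/ ([-round]) → [ɤ]
2 segments change.

2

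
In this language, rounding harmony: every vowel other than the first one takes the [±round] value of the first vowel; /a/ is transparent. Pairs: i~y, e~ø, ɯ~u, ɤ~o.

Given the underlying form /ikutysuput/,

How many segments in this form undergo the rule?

4

/u/ harmonizes with /i/ ([-round]) → [ɯ]
/y/ harmonizes with /i/ ([-round]) → [i]
/u/ harmonizes with /i/ ([-round]) → [ɯ]
/u/ harmonizes with /i/ ([-round]) → [ɯ]
4 segments change.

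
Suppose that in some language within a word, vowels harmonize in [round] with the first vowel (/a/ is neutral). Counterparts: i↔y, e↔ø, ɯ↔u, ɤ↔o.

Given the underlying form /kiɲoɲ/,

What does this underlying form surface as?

[kiɲɤɲ]

/o/ harmonizes with /i/ ([-round]) → [ɤ]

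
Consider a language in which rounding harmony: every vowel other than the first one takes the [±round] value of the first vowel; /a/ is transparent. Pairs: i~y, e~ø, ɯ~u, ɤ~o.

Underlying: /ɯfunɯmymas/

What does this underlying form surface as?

/u/ harmonizes with /ɯ/ ([-round]) → [ɯ]
/y/ harmonizes with /ɯ/ ([-round]) → [i]

[ɯfɯnɯmimas]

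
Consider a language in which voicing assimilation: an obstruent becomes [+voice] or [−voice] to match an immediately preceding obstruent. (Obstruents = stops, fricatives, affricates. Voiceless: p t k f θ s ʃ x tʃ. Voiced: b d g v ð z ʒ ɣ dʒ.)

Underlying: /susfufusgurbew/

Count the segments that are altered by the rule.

1

/g/ after /s/ (voiceless) → [k]
1 segment changes.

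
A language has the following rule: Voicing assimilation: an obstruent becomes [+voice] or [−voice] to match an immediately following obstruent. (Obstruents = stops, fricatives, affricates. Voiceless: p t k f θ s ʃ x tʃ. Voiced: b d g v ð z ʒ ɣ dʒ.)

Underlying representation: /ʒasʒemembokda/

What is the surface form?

[ʒazʒemembogda]

/s/ before /ʒ/ (voiced) → [z]
/k/ before /d/ (voiced) → [g]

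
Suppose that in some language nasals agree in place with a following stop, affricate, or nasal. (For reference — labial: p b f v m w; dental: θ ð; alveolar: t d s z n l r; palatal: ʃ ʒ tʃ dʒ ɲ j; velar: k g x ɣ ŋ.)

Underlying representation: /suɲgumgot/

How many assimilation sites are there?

/ɲ/ before /g/ (velar) → [ŋ]
/m/ before /g/ (velar) → [ŋ]
2 segments change.

2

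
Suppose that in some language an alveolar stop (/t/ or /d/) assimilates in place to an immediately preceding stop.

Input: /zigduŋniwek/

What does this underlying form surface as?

/d/ after /g/ (velar) → [g]

[zigguŋniwek]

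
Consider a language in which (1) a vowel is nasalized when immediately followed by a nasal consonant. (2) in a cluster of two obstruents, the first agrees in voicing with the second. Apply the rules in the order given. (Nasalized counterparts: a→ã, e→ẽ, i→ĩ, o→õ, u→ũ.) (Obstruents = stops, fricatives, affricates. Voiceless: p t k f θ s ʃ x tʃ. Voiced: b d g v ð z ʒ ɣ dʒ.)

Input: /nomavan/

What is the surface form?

[nõmavãn]

Rule 1: /o/ before nasal /m/ → [õ]
Rule 1: /a/ before nasal /n/ → [ã]
After rule 1: nõmavãn
Rule 2: no segment meets the rule's conditions; no change.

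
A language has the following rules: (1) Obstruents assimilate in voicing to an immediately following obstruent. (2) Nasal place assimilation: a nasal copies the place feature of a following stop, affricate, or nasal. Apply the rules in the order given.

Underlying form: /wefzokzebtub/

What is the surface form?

[wevzogzeptub]

Rule 1: /f/ before /z/ (voiced) → [v]
Rule 1: /k/ before /z/ (voiced) → [g]
Rule 1: /b/ before /t/ (voiceless) → [p]
After rule 1: wevzogzeptub
Rule 2: no segment meets the rule's conditions; no change.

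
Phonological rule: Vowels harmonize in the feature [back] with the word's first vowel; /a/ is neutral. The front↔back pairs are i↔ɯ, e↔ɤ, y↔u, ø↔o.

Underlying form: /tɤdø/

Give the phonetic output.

/ø/ harmonizes with /ɤ/ ([+back]) → [o]

[tɤdo]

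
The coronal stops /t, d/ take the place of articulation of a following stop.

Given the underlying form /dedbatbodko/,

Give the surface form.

/d/ before /b/ (labial) → [b]
/t/ before /b/ (labial) → [p]
/d/ before /k/ (velar) → [g]

[debbapbogko]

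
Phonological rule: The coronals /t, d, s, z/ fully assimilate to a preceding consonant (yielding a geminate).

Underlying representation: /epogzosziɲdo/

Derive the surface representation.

[epoggossiɲɲo]

/z/ after /g/ → [g] (total assimilation)
/z/ after /s/ → [s] (total assimilation)
/d/ after /ɲ/ → [ɲ] (total assimilation)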